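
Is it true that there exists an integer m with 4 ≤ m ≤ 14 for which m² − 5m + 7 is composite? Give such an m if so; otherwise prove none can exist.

m = 10

At m = 10: 10² − 5·10 + 7 = 57 = 3·19, which is composite.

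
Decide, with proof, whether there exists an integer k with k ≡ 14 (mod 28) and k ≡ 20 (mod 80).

Reduce both congruences modulo 4, which divides 28 and 80: they say k ≡ 14 (mod 4) and k ≡ 20 (mod 4).
However 14 ≡ 2 and 20 ≡ 0 (mod 4), and 2 ≠ 0.
Hence the system has no solution.

No such integer exists.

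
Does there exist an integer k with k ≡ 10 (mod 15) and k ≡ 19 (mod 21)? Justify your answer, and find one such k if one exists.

Here gcd(15, 21) = 3, and both 10 and 19 leave remainder 1 mod 3, so the system is consistent.
The integers ≡ 10 (mod 15) are 10, 25, 40, …; their remainders mod 21 are 10, 4, 19, so k = 40 is the first that is ≡ 19 (mod 21).
Indeed 40 ≡ 10 (mod 15) and 40 ≡ 19 (mod 21).

k = 40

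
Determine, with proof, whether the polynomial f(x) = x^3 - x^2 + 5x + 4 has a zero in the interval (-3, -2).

No.

f(-3) = -47 and f(-2) = -18, both negative.
f'(x) = 3x^2 - 2x + 5 has discriminant (-2)² − 4·3·5 = -56 < 0, so f' has no real roots and is positive for every real x.
So f is strictly increasing; between -3 and -2 its values lie between f(-3) = -47 and f(-2) = -18, all negative. Therefore f has no root in (-3, -2).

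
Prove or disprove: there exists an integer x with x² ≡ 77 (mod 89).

Apply Euler's criterion with the prime 89: 77 is a quadratic residue iff 77^44 ≡ 1 (mod 89), and a non-residue iff it is ≡ −1.
Repeated squaring mod 89: 77^2 = 5929 ≡ 55; 77^4 ≡ 55² = 3025 ≡ 88; 77^8 ≡ 88² = 7744 ≡ 1; 77^16 ≡ 1² = 1 ≡ 1; 77^32 ≡ 1² = 1 ≡ 1.
Since 44 = 32 + 8 + 4, 77^44 ≡ 1 · 1 · 88; multiplying out mod 89: 1·1 = 1 ≡ 1, then 1·88 = 88 ≡ 88. Thus 77^44 ≡ 88 ≡ −1 (mod 89).
By Euler's criterion 77 is a quadratic non-residue mod 89: no x satisfies x² ≡ 77 (mod 89).

No such integer exists.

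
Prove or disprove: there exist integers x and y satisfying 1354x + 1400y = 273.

Any value of 1354x + 1400y is a multiple of gcd(1354, 1400) = 2.
However 273 leaves remainder 1 on division by 2.
Therefore 1354x + 1400y = 273 has no solution in integers.

No such integers exist.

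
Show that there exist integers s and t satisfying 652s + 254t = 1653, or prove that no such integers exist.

Both 652 and 254 are divisible by gcd(652, 254) = 2, hence so is any combination 652s + 254t.
But 1653 = 2·826 + 1, so 2 ∤ 1653.
So the equation is unsolvable over ℤ.

No, no such integers exist.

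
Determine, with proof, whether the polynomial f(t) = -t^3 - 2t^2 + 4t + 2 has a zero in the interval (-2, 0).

Yes, f has a root in the interval.

f(-2) = -6 and f(0) = 2, which have opposite signs.
As a polynomial, f is continuous on every closed interval.
By the Intermediate Value Theorem, f takes the value 0 somewhere in the open interval.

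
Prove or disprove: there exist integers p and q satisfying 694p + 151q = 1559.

p = 19, q = -77

Since gcd(694, 151) = 1, every integer is an integer combination of 694 and 151.
Run the Euclidean algorithm on 694 and 151: 694 = 4·151 + 90, 151 = 1·90 + 61, 90 = 1·61 + 29, 61 = 2·29 + 3, 29 = 9·3 + 2, 3 = 1·2 + 1, 2 = 2·1 + 0.
Back-substituting, 1 = 3 − 1·2 = 3 − (29 − 9·3) = −29 + 10·3 = −29 + 10·(61 − 2·29) = 10·61 − 21·29 = 10·61 − 21·(90 − 1·61) = −21·90 + 31·61 = −21·90 + 31·(151 − 1·90) = 31·151 − 52·90 = 31·151 − 52·(694 − 4·151) = −52·694 + 239·151; that is, 694·(-52) + 151·239 = 1.
Times 1559: 694·(-81068) + 151·372601 = 1559, so (-81068, 372601) solves it.
Shifting by a multiple of (151, −694) keeps it a solution: p = -81068 + 537·151 = 19, q = 372601 − 537·694 = -77.
Indeed 694·19 + 151·(-77) = 13186 − 11627 = 1559.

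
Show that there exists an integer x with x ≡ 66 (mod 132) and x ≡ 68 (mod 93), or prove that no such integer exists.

No, no such integer exists.

Reduce both congruences modulo 3, which divides 132 and 93: they say x ≡ 66 (mod 3) and x ≡ 68 (mod 3).
However 66 ≡ 0 and 68 ≡ 2 (mod 3), and 0 ≠ 2.
So no integer satisfies both congruences.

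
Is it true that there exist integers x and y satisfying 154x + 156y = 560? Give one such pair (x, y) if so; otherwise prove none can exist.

x = 32, y = -28

Every value of 154x + 156y is a multiple of gcd(154, 156) = 2; since 2 ∣ 560, solutions exist.
Dividing through by 2 reduces the equation to 77x + 78y = 280.
Euclidean algorithm: 78 = 1·77 + 1, 77 = 77·1 + 0.
Working back up the chain: 1 = 78 − 1·77. So 77·(-1) + 78·1 = 1.
Multiplying through by 280: x = (-1)·280 = -280, y = 1·280 = 280 is a solution.
Shifting by a multiple of (78, −77) keeps it a solution: x = -280 + 4·78 = 32, y = 280 − 4·77 = -28.
Indeed 154·32 + 156·(-28) = 4928 − 4368 = 560.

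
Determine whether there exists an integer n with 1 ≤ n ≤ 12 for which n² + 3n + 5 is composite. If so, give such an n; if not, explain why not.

At n = 1: 1² + 3·1 + 5 = 9 = 3·3, which is composite.

n = 1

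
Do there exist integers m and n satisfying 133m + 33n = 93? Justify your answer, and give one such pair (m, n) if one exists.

133 and 33 are coprime, so 133m + 33n ranges over all of ℤ.
Euclidean algorithm: 133 = 4·33 + 1, 33 = 33·1 + 0.
Working back up the chain: 1 = 133 − 4·33. So 133·1 + 33·(-4) = 1.
Scaling by 93 gives the particular solution (m, n) = (93, -372).
Subtracting 2·33 from m and adding 2·133 to n gives the tidier solution (27, -106).
Indeed 133·27 + 33·(-106) = 3591 − 3498 = 93.

m = 27, n = -106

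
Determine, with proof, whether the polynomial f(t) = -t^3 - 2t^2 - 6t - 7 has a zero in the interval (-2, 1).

f(-2) = 5 and f(1) = -16, which have opposite signs.
As a polynomial, f is continuous on every closed interval.
By the Intermediate Value Theorem f must vanish at some point of (-2, 1).

Yes, f has a root in the interval.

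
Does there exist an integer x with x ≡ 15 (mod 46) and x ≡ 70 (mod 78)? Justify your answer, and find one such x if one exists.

No, no such integer exists.

Reduce both congruences modulo 2, which divides 46 and 78: they say x ≡ 15 (mod 2) and x ≡ 70 (mod 2).
These are incompatible: 15 − 70 = -55 is not divisible by 2.
Hence the system has no solution.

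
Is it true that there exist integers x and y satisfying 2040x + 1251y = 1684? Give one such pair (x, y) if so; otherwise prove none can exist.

No such integers exist.

Both 2040 and 1251 are divisible by gcd(2040, 1251) = 3, hence so is any combination 2040x + 1251y.
But 1684 is not a multiple of 3 (it leaves remainder 1).
So the equation is unsolvable over ℤ.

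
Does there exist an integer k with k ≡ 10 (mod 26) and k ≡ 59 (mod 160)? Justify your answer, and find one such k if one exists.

There is no such integer.

Reduce both congruences modulo 2, which divides 26 and 160: they say k ≡ 10 (mod 2) and k ≡ 59 (mod 2).
These are incompatible: 10 − 59 = -49 is not divisible by 2.
Therefore no such k exists.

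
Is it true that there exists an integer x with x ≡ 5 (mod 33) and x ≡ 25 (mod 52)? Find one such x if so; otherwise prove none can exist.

x = 1325

Since 33 and 52 share no common factor, CRT says the pair of congruences has a solution (unique mod 1716).
Any solution of the first congruence is x = 5 + 33t; substituting into the second, 33t ≡ 25 − 5 ≡ 20 (mod 52).
Note 33·41 = 1353 ≡ 1 (mod 52) (as 1353 − 1 = 26·52), so 33⁻¹ ≡ 41.
Multiplying by 41: t ≡ 41·20 = 820 ≡ 40 (mod 52).
With t = 40: x = 5 + 33·40 = 1325.
Check: 1325 mod 33 = 5, 1325 mod 52 = 25. ✓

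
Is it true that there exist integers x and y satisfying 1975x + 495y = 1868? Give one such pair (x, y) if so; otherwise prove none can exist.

There are no such integers.

Both 1975 and 495 are divisible by gcd(1975, 495) = 5, hence so is any combination 1975x + 495y.
But 1868 is not a multiple of 5 (it leaves remainder 3).
So the equation is unsolvable over ℤ.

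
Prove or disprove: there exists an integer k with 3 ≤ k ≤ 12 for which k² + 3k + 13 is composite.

At k = 9: 9² + 3·9 + 13 = 121 = 11·11, which is composite.

k = 9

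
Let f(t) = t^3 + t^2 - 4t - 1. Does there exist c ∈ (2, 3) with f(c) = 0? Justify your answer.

No such root exists.

f(2) = 3 and f(3) = 23, both positive, so a sign-change argument is unavailable; we show f keeps this sign on the whole interval.
Substitute t = 2 + u, where 0 < u < 1 on the interval. Expanding, f(2 + u) = u^3 + 7u^2 + 12u + 3.
The nonzero coefficients here are all positive, so for u > 0 every term is positive (or zero), and the constant term 3 is strictly positive.
So f is strictly positive on (2, 3); no root exists in the interval.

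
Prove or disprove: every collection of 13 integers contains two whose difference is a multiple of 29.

Take the 13 consecutive integers 138, 139, …, 150: their residues mod 29 are all distinct because 13 ≤ 29.
No two share a residue, so no pair has difference divisible by 29; the claim fails for this set.

No; for instance {138, 139, 140, 141, 142, 143, 144, 145, 146, 147, 148, 149, 150} is a counterexample.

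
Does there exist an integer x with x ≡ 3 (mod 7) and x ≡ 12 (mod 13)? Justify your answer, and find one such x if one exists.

x = 38

Since 7 and 13 share no common factor, CRT says the pair of congruences has a solution (unique mod 91).
Write x = 3 + 7t and require 3 + 7t ≡ 12 (mod 13), i.e. 7t ≡ 9 (mod 13).
Since 7·2 = 14 = 1·13 + 1, the inverse of 7 mod 13 is 2.
Therefore t ≡ 2·9 = 18 ≡ 5 (mod 13).
Taking t = 5 gives x = 3 + 7·5 = 38.
Verify: 38 = 5·7 + 3 and 38 = 2·13 + 12. ✓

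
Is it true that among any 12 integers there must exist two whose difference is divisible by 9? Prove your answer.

Yes, this is always true.

There are exactly 9 possible remainders on division by 9.
With 12 integers and only 9 classes, the pigeonhole principle forces two of them, say a and b, into the same class.
Their difference a − b is then a multiple of 9.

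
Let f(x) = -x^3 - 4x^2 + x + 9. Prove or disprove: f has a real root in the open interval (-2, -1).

Such a root exists.

f(-2) = -1 and f(-1) = 5, which have opposite signs.
Since f is a polynomial it is continuous on [-2, -1].
By the Intermediate Value Theorem, f takes the value 0 somewhere in the open interval.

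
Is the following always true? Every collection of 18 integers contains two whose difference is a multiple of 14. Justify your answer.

Yes.

Each integer lies in one of the 14 residue classes modulo 14.
With 18 integers and only 14 classes, the pigeonhole principle forces two of them, say a and b, into the same class.
Their difference a − b is then a multiple of 14.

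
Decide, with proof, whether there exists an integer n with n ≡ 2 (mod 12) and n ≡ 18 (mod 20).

n = 38

The moduli are not coprime: gcd(12, 20) = 4. Compatibility requires 4 ∣ (18 − 2) = 16, which holds, so solutions exist.
The integers ≡ 2 (mod 12) are 2, 14, 26, 38, …; their remainders mod 20 are 2, 14, 6, 18, so n = 38 is the first that is ≡ 18 (mod 20).
Check: 38 mod 12 = 2, 38 mod 20 = 18. ✓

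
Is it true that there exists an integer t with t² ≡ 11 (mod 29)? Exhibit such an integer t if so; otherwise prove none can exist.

Apply Euler's criterion with the prime 29: 11 is a quadratic residue iff 11^14 ≡ 1 (mod 29), and a non-residue iff it is ≡ −1.
Repeated squaring mod 29: 11^2 = 121 ≡ 5; 11^4 ≡ 5² = 25 ≡ 25; 11^8 ≡ 25² = 625 ≡ 16.
Since 14 = 8 + 4 + 2, 11^14 ≡ 16 · 25 · 5; multiplying out mod 29: 16·25 = 400 ≡ 23, then 23·5 = 115 ≡ 28. Thus 11^14 ≡ 28 ≡ −1 (mod 29).
By Euler's criterion 11 is a quadratic non-residue mod 29: no t satisfies t² ≡ 11 (mod 29).

There is no such integer.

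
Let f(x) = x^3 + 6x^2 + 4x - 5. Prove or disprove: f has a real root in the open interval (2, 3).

f(2) = 35 and f(3) = 88, both positive, so a sign-change argument is unavailable; we show f keeps this sign on the whole interval.
Substitute x = 2 + u, where 0 < u < 1 on the interval. Expanding, f(2 + u) = u^3 + 12u^2 + 40u + 35.
The nonzero coefficients here are all positive, so for u > 0 every term is positive (or zero), and the constant term 35 is strictly positive.
So f is strictly positive on (2, 3); no root exists in the interval.

No.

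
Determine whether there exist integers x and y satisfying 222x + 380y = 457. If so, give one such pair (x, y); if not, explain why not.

No such integers exist.

Any value of 222x + 380y is a multiple of gcd(222, 380) = 2.
But 457 is not a multiple of 2 (it leaves remainder 1).
Therefore 222x + 380y = 457 has no solution in integers.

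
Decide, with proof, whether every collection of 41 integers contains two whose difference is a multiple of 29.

Yes, this is always true.

There are exactly 29 possible remainders on division by 29.
With 41 integers and only 29 classes, the pigeonhole principle forces two of them, say a and b, into the same class.
Then a ≡ b (mod 29), i.e. 29 ∣ (a − b).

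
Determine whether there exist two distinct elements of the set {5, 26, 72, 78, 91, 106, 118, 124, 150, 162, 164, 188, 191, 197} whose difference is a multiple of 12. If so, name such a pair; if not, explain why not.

5 and 197 are such a pair.

Both 5 and 197 leave remainder 5 on division by 12; their difference 192 = 16·12 is a multiple of 12.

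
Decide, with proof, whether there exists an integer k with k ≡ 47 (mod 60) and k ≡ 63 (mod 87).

No such integer exists.

Both moduli are multiples of 3 = gcd(60, 87), so any solution would satisfy k ≡ 47 and k ≡ 63 modulo 3 simultaneously.
These are incompatible: 47 − 63 = -16 is not divisible by 3.
Therefore no such k exists.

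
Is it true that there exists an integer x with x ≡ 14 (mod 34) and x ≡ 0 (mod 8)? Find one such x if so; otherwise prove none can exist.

Here gcd(34, 8) = 2, and both 14 and 0 leave remainder 0 mod 2, so the system is consistent.
The integers ≡ 14 (mod 34) are 14, 48, …; their remainders mod 8 are 6, 0, so x = 48 is the first that is ≡ 0 (mod 8).
Indeed 48 ≡ 14 (mod 34) and 48 ≡ 0 (mod 8).

x = 48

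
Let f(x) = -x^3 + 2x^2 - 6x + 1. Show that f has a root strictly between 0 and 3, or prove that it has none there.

Such a root exists.

f(0) = 1 and f(3) = -26, which have opposite signs.
f is continuous everywhere (it is a polynomial), in particular on [0, 3].
By the Intermediate Value Theorem f must vanish at some point of (0, 3).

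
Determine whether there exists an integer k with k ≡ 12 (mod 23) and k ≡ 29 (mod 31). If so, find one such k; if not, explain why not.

Since 23 and 31 share no common factor, CRT says the pair of congruences has a solution (unique mod 713).
Any solution of the first congruence is k = 12 + 23t; substituting into the second, 23t ≡ 29 − 12 ≡ 17 (mod 31).
To invert 23 modulo 31: 31 = 1·23 + 8, 23 = 2·8 + 7, 8 = 1·7 + 1, 7 = 7·1 + 0, and unwinding, 1 = 8 − 1·7 = 8 − (23 − 2·8) = −23 + 3·8 = −23 + 3·(31 − 1·23) = 3·31 − 4·23. Thus 23⁻¹ ≡ -4 ≡ 27 (mod 31).
Therefore t ≡ 27·17 = 459 ≡ 25 (mod 31).
With t = 25: k = 12 + 23·25 = 587.
Check: 587 mod 23 = 12, 587 mod 31 = 29. ✓

k = 587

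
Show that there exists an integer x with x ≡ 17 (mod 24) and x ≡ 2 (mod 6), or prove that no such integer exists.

Both moduli are multiples of 6 = gcd(24, 6), so any solution would satisfy x ≡ 17 and x ≡ 2 modulo 6 simultaneously.
These are incompatible: 17 − 2 = 15 is not divisible by 6.
So no integer satisfies both congruences.

There is no such integer.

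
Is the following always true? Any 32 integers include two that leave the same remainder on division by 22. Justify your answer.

Yes, this is always true.

There are exactly 22 possible remainders on division by 22.
Placing 32 integers into 22 classes, some class receives at least two — say a and b.
That is, a and b leave the same remainder on division by 22, as claimed.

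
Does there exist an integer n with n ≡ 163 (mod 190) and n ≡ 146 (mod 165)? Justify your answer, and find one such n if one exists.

Reduce both congruences modulo 5, which divides 190 and 165: they say n ≡ 163 (mod 5) and n ≡ 146 (mod 5).
But 163 mod 5 = 3 while 146 mod 5 = 1, a contradiction.
Therefore no such n exists.

There is no such integer.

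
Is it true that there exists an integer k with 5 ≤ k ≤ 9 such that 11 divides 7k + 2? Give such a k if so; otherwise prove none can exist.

Try k = 6: 7·6 + 2 = 44 = 4·11, which is divisible by 11.

k = 6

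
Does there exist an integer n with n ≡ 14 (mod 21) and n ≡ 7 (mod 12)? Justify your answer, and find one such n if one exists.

Both moduli are multiples of 3 = gcd(21, 12), so any solution would satisfy n ≡ 14 and n ≡ 7 modulo 3 simultaneously.
However 14 ≡ 2 and 7 ≡ 1 (mod 3), and 2 ≠ 1.
Therefore no such n exists.

There is no such integer.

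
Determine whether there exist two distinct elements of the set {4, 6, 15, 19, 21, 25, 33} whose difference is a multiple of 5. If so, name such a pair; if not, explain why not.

4 and 19 are such a pair.

Both 4 and 19 leave remainder 4 on division by 5; their difference 15 = 3·5 is a multiple of 5.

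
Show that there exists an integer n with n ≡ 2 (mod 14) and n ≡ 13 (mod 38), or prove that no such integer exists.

There is no such integer.

gcd(14, 38) = 2. If n ≡ 2 (mod 14) and n ≡ 13 (mod 38), then n ≡ 2 (mod 2) and n ≡ 13 (mod 2).
But 2 mod 2 = 0 while 13 mod 2 = 1, a contradiction.
So no integer satisfies both congruences.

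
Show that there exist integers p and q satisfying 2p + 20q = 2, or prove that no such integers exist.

p = 1, q = 0

Every value of 2p + 20q is a multiple of gcd(2, 20) = 2; since 2 ∣ 2, solutions exist.
Dividing through by 2 reduces the equation to 1p + 10q = 1.
With a unit coefficient on p, (p, q) = (1, 0) is an immediate solution.
Indeed 2·1 + 20·0 = 2 + 0 = 2.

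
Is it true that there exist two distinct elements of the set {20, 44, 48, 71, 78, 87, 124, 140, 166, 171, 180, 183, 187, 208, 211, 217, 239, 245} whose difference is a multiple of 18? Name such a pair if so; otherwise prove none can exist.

Two integers differ by a multiple of 18 exactly when they have the same residue mod 18. The residues are 20↦2, 44↦8, 48↦12, 71↦17, 78↦6, 87↦15, 124↦16, 140↦14, 166↦4, 171↦9, 180↦0, 183↦3, 187↦7, 208↦10, 211↦13, 217↦1, 239↦5, 245↦11.
All 18 residues are distinct, so no two elements differ by a multiple of 18.

No such pair exists.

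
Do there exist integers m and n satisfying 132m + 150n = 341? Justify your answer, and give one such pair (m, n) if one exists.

No such integers exist.

gcd(132, 150) = 6, so every integer of the form 132m + 150n is a multiple of 6.
But 341 = 6·56 + 5, so 6 ∤ 341.
Therefore 132m + 150n = 341 has no solution in integers.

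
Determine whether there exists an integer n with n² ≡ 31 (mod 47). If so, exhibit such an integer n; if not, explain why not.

Apply Euler's criterion with the prime 47: 31 is a quadratic residue iff 31^23 ≡ 1 (mod 47), and a non-residue iff it is ≡ −1.
Repeated squaring mod 47: 31^2 = 961 ≡ 21; 31^4 ≡ 21² = 441 ≡ 18; 31^8 ≡ 18² = 324 ≡ 42; 31^16 ≡ 42² = 1764 ≡ 25.
Since 23 = 16 + 4 + 2 + 1, 31^23 ≡ 25 · 18 · 21 · 31; multiplying out mod 47: 25·18 = 450 ≡ 27, then 27·21 = 567 ≡ 3, then 3·31 = 93 ≡ 46. Thus 31^23 ≡ 46 ≡ −1 (mod 47).
The value −1 means 31 is a non-residue modulo 47, so n² ≡ 31 (mod 47) is impossible.

There is no such integer.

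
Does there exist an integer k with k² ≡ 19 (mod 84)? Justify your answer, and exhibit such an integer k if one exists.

No such integer exists.

Work modulo the divisor 4 of 84. If k² ≡ 19 (mod 84) then k² ≡ 3 (mod 4).
Since (4 − k)² ≡ k² (mod 4), it suffices to square k = 0, 1, …, 2: the residues are 0, 1, 0.
So the quadratic residues mod 4 are {0, 1}, and 3 is not among them.
Hence no integer k has k² ≡ 19 (mod 84).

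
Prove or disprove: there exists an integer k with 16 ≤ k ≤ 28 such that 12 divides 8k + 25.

No, no such integer k in that range exists.

The values of 8k + 25 for k = 16, 17, …, 28 are 153, 161, 169, 177, 185, 193, 201, 209, 217, 225, 233, 241, 249; reduced mod 12 these are 9, 5, 1, 9, 5, 1, 9, 5, 1, 9, 5, 1, 9.
Since 0 is absent from this list, 12 ∤ 8k + 25 for every k with 16 ≤ k ≤ 28.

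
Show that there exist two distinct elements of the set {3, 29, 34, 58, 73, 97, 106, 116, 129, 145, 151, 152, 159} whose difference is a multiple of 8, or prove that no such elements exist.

Reduce each element mod 8: 3↦3, 29↦5, 34↦2, 58↦2, 73↦1, 97↦1, 106↦2, 116↦4, 129↦1, 145↦1, 151↦7, 152↦0, 159↦7. The residue 2 repeats (at 34 and 58), and 58 − 34 = 24 = 3·8.

Yes: 34 and 58.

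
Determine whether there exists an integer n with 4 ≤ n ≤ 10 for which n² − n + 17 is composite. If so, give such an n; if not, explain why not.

The values for n = 4, 5, …, 10 are 29, 37, 47, 59, 73, 89, 107, and each of these is prime.
So no value in the range makes the expression composite.

No, no such integer n in that range exists.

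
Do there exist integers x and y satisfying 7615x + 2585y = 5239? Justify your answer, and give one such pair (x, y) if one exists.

Both 7615 and 2585 are divisible by gcd(7615, 2585) = 5, hence so is any combination 7615x + 2585y.
But 5239 is not a multiple of 5 (it leaves remainder 4).
Therefore 7615x + 2585y = 5239 has no solution in integers.

There are no such integers.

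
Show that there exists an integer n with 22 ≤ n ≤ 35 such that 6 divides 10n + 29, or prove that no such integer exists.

There is no such integer n in that range.

At n = 22, 10·22 + 29 = 249 ≡ 3 (mod 6), and each step in n adds 10 ≡ 4 (mod 6), giving residues 3, 1, 5, 3, 1, 5, 3, 1, 5, 3, 1, 5, 3, 1 for n = 22, 23, …, 35.
Since 0 is absent from this list, 6 ∤ 10n + 29 for every n with 22 ≤ n ≤ 35.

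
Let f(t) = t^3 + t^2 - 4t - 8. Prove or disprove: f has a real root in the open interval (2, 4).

f(2) = -4 and f(4) = 56, which have opposite signs.
Since f is a polynomial it is continuous on [2, 4].
By the Intermediate Value Theorem f must vanish at some point of (2, 4).

Such a root exists.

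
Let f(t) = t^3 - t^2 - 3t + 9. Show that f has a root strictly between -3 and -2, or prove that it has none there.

Such a root exists.

f(-3) = -18 and f(-2) = 3, which have opposite signs.
As a polynomial, f is continuous on every closed interval.
By the Intermediate Value Theorem f must vanish at some point of (-3, -2).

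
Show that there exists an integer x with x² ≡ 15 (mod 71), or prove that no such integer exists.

Take x = 50. Then 50² = 2500 = 35·71 + 15, so 50² ≡ 15 (mod 71).

x = 50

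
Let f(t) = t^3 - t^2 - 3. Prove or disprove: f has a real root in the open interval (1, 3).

Yes, f has a root in the interval.

f(1) = -3 and f(3) = 15, which have opposite signs.
f is continuous everywhere (it is a polynomial), in particular on [1, 3].
By the Intermediate Value Theorem, f takes the value 0 somewhere in the open interval.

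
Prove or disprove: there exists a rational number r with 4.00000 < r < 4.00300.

r = 1337/334

Multiplying by 334: 334·4.00000 = 1336.00000 and 334·4.00300 = 1337.00200, so the integer 1337 lies strictly between them.
Hence 1337/334 is a rational number with 4.00000 < 1337/334 < 4.00300.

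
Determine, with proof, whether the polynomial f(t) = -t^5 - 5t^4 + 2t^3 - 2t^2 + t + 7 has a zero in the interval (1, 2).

f(1) = 2 and f(2) = -95, which have opposite signs.
Since f is a polynomial it is continuous on [1, 2].
By the Intermediate Value Theorem, f takes the value 0 somewhere in the open interval.

Such a root exists.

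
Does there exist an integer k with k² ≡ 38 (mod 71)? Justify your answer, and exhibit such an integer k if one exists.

Take k = 40. Then 40² = 1600 = 22·71 + 38, so 40² ≡ 38 (mod 71).

k = 40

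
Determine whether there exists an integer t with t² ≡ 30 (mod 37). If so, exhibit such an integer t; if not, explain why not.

t = 20

t = 20 works: 20² = 400, and 400 − 30 = 370 = 10·37.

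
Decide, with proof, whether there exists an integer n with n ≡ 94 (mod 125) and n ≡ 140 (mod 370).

No such integer exists.

Reduce both congruences modulo 5, which divides 125 and 370: they say n ≡ 94 (mod 5) and n ≡ 140 (mod 5).
However 94 ≡ 4 and 140 ≡ 0 (mod 5), and 4 ≠ 0.
Therefore no such n exists.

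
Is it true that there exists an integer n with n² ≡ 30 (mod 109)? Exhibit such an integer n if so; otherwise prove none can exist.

109 is prime, so by Euler's criterion 30 is a square mod 109 iff 30^((109−1)/2) = 30^54 ≡ 1 (mod 109).
Repeated squaring mod 109: 30^2 = 900 ≡ 28; 30^4 ≡ 28² = 784 ≡ 21; 30^8 ≡ 21² = 441 ≡ 5; 30^16 ≡ 5² = 25 ≡ 25; 30^32 ≡ 25² = 625 ≡ 80.
Since 54 = 32 + 16 + 4 + 2, 30^54 ≡ 80 · 25 · 21 · 28; multiplying out mod 109: 80·25 = 2000 ≡ 38, then 38·21 = 798 ≡ 35, then 35·28 = 980 ≡ 108. Thus 30^54 ≡ 108 ≡ −1 (mod 109).
By Euler's criterion 30 is a quadratic non-residue mod 109: no n satisfies n² ≡ 30 (mod 109).

There is no such integer.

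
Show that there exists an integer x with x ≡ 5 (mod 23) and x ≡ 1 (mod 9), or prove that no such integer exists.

x = 28

The moduli 23 and 9 are coprime, so by the Chinese Remainder Theorem a unique solution modulo 207 exists.
Write x = 5 + 23t and require 5 + 23t ≡ 1 (mod 9), i.e. 23t ≡ 5 (mod 9).
23 ≡ 5 (mod 9), so this reads 5t ≡ 5 (mod 9). Since 5·2 = 10 = 1·9 + 1, the inverse of 5 mod 9 is 2.
Multiplying by 2: t ≡ 2·5 = 10 ≡ 1 (mod 9).
With t = 1: x = 5 + 23·1 = 28.
Indeed 28 ≡ 5 (mod 23) and 28 ≡ 1 (mod 9).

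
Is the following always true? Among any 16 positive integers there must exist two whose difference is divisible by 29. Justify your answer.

No; for instance {142, 143, 144, 145, 146, 147, 148, 149, 150, 151, 152, 153, 154, 155, 156, 157} is a counterexample.

Try 16 consecutive integers, 142, 143, …, 157. Their remainders mod 29 are 26, 27, 28, 0, 1, 2, 3, 4, 5, 6, 7, 8, 9, 10, 11, 12 — pairwise different, as any 16 ≤ 29 consecutive integers have distinct residues.
Any two of them differ by at most 15 < 29 and by at least 1, so no difference is a multiple of 29.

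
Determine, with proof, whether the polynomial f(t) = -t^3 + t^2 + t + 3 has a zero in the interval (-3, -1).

f(-3) = 36 and f(-1) = 4, both positive, so a sign-change argument is unavailable; we show f keeps this sign on the whole interval.
Shift to the endpoint -1: with t = -1 − u (0 < u < 2), one computes f(-1 − u) = u^3 + 4u^2 + 4u + 4.
The nonzero coefficients here are all positive, so for u > 0 every term is positive (or zero), and the constant term 4 is strictly positive.
Therefore f(t) > 0 throughout (-3, -1), and f has no zero there.

No such root exists.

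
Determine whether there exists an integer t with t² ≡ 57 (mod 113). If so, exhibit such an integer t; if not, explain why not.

t = 31

Take t = 31. Then 31² = 961 = 8·113 + 57, so 31² ≡ 57 (mod 113).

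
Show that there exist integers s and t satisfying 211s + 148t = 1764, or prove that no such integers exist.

s = 28, t = -28

211 and 148 are coprime, so 211s + 148t ranges over all of ℤ.
Run the Euclidean algorithm on 211 and 148: 211 = 1·148 + 63, 148 = 2·63 + 22, 63 = 2·22 + 19, 22 = 1·19 + 3, 19 = 6·3 + 1, 3 = 3·1 + 0.
Back-substituting, 1 = 19 − 6·3 = 19 − 6·(22 − 1·19) = −6·22 + 7·19 = −6·22 + 7·(63 − 2·22) = 7·63 − 20·22 = 7·63 − 20·(148 − 2·63) = −20·148 + 47·63 = −20·148 + 47·(211 − 1·148) = 47·211 − 67·148; that is, 211·47 + 148·(-67) = 1.
Times 1764: 211·82908 + 148·(-118188) = 1764, so (82908, -118188) solves it.
Subtracting 560·148 from s and adding 560·211 to t gives the tidier solution (28, -28).
Indeed 211·28 + 148·(-28) = 5908 − 4144 = 1764.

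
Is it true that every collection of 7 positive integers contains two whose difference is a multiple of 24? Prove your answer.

Take the 7 consecutive integers 8, 9, …, 14: their residues mod 24 are all distinct because 7 ≤ 24.
No two share a residue, so no pair has difference divisible by 24; the claim fails for this set.

No; for instance {8, 9, 10, 11, 12, 13, 14} is a counterexample.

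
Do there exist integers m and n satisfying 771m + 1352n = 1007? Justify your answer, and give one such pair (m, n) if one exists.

m = 957, n = -545

771 and 1352 are coprime, so 771m + 1352n ranges over all of ℤ.
Euclidean algorithm: 1352 = 1·771 + 581, 771 = 1·581 + 190, 581 = 3·190 + 11, 190 = 17·11 + 3, 11 = 3·3 + 2, 3 = 1·2 + 1, 2 = 2·1 + 0.
Unwinding: 1 = 3 − 1·2 = 3 − (11 − 3·3) = −11 + 4·3 = −11 + 4·(190 − 17·11) = 4·190 − 69·11 = 4·190 − 69·(581 − 3·190) = −69·581 + 211·190 = −69·581 + 211·(771 − 1·581) = 211·771 − 280·581 = 211·771 − 280·(1352 − 1·771) = −280·1352 + 491·771, i.e. 771·491 + 1352·(-280) = 1.
Times 1007: 771·494437 + 1352·(-281960) = 1007, so (494437, -281960) solves it.
Subtracting 365·1352 from m and adding 365·771 to n gives the tidier solution (957, -545).
Check: 771·957 + 1352·(-545) = 737847 − 736840 = 1007. ✓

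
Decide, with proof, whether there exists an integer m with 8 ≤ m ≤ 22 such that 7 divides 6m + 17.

m = 10

Scanning upward from m = 8 gives 65, 71, none divisible by 7. Try m = 10: 6·10 + 17 = 77 = 11·7, which is divisible by 7.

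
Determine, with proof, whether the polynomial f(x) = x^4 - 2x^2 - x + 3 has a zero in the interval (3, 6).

f has no root in that interval.

f(3) = 63 and f(6) = 1221, both positive, so a sign-change argument is unavailable; we show f keeps this sign on the whole interval.
Substitute x = 3 + u, where 0 < u < 3 on the interval. Expanding, f(3 + u) = u^4 + 12u^3 + 52u^2 + 95u + 63.
The nonzero coefficients here are all positive, so for u > 0 every term is positive (or zero), and the constant term 63 is strictly positive.
Therefore f(x) > 0 throughout (3, 6), and f has no zero there.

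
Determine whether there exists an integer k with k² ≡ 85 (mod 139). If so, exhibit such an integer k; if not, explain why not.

There is no such integer.

Apply Euler's criterion with the prime 139: 85 is a quadratic residue iff 85^69 ≡ 1 (mod 139), and a non-residue iff it is ≡ −1.
Squaring successively (mod 139): 85^2 = 7225 ≡ 136; 85^4 ≡ 136² = 18496 ≡ 9; 85^8 ≡ 9² = 81 ≡ 81; 85^16 ≡ 81² = 6561 ≡ 28; 85^32 ≡ 28² = 784 ≡ 89; 85^64 ≡ 89² = 7921 ≡ 137.
Since 69 = 64 + 4 + 1, 85^69 ≡ 137 · 9 · 85; multiplying out mod 139: 137·9 = 1233 ≡ 121, then 121·85 = 10285 ≡ 138. Thus 85^69 ≡ 138 ≡ −1 (mod 139).
The value −1 means 85 is a non-residue modulo 139, so k² ≡ 85 (mod 139) is impossible.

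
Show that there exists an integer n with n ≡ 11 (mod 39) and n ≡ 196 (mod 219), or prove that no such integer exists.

There is no such integer.

Both moduli are multiples of 3 = gcd(39, 219), so any solution would satisfy n ≡ 11 and n ≡ 196 modulo 3 simultaneously.
But 11 mod 3 = 2 while 196 mod 3 = 1, a contradiction.
So no integer satisfies both congruences.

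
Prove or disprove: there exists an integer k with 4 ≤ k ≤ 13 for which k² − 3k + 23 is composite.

k = 5

At k = 5: 5² − 3·5 + 23 = 33 = 3·11, which is composite.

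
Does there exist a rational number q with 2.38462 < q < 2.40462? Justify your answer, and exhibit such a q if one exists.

q = 12/5

Multiplying by 5: 5·2.38462 = 11.92310 and 5·2.40462 = 12.02310, so the integer 12 lies strictly between them.
Dividing back, 2.38462 < 12/5 < 2.40462, and 12/5 is rational.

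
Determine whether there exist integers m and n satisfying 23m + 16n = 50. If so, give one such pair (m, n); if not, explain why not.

23 and 16 are coprime, so 23m + 16n ranges over all of ℤ.
Dividing repeatedly: 23 = 1·16 + 7, 16 = 2·7 + 2, 7 = 3·2 + 1, 2 = 2·1 + 0.
Unwinding: 1 = 7 − 3·2 = 7 − 3·(16 − 2·7) = −3·16 + 7·7 = −3·16 + 7·(23 − 1·16) = 7·23 − 10·16, i.e. 23·7 + 16·(-10) = 1.
Times 50: 23·350 + 16·(-500) = 50, so (350, -500) solves it.
Subtracting 21·16 from m and adding 21·23 to n gives the tidier solution (14, -17).
Indeed 23·14 + 16·(-17) = 322 − 272 = 50.

m = 14, n = -17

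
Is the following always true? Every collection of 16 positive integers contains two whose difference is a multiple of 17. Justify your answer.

Consider the 16 integers 59, 60, …, 74. They lie in distinct residue classes modulo 17, since 16 ≤ 17.
No two share a residue, so no pair has difference divisible by 17; the claim fails for this set.

No, the set {59, 60, 61, 62, 63, 64, 65, 66, 67, 68, 69, 70, 71, 72, 73, 74} is a counterexample.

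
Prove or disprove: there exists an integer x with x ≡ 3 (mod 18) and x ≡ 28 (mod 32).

Both moduli are multiples of 2 = gcd(18, 32), so any solution would satisfy x ≡ 3 and x ≡ 28 modulo 2 simultaneously.
However 3 ≡ 1 and 28 ≡ 0 (mod 2), and 1 ≠ 0.
Therefore no such x exists.

There is no such integer.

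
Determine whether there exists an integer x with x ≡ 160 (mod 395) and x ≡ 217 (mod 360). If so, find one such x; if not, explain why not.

No such integer exists.

gcd(395, 360) = 5. If x ≡ 160 (mod 395) and x ≡ 217 (mod 360), then x ≡ 160 (mod 5) and x ≡ 217 (mod 5).
However 160 ≡ 0 and 217 ≡ 2 (mod 5), and 0 ≠ 2.
Hence the system has no solution.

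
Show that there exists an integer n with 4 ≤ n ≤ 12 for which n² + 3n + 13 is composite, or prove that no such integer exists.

At n = 9: 9² + 3·9 + 13 = 121 = 11·11, which is composite.

n = 9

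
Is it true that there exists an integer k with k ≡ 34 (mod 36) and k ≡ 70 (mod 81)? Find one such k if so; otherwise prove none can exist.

k = 70

gcd(36, 81) = 9. A simultaneous solution exists iff 34 ≡ 70 (mod 9); here 34 mod 9 = 7 = 70 mod 9, so it does.
List candidates k ≡ 34 (mod 36): 34, 70. Modulo 81 these are 34, 70; 70 gives 70 as required.
Verify: 70 = 1·36 + 34 and 70 = 0·81 + 70. ✓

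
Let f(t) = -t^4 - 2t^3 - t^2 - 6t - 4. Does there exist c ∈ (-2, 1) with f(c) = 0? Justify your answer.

Yes, such a c exists.

f(-2) = 4 and f(1) = -14, which have opposite signs.
As a polynomial, f is continuous on every closed interval.
So by the Intermediate Value Theorem there is a c strictly between -2 and 1 with f(c) = 0.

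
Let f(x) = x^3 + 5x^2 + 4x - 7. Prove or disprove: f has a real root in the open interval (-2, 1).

f(-2) = -3 and f(1) = 3, which have opposite signs.
As a polynomial, f is continuous on every closed interval.
By the Intermediate Value Theorem f must vanish at some point of (-2, 1).

Yes, f has a root in the interval.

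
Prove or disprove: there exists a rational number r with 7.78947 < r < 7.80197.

Look for a denominator N such that an integer falls strictly between N·7.78947 and N·7.80197. N = 5 works: 5·7.78947 = 38.94735 < 39 < 39.00985 = 5·7.80197.
So r = 39/5 works: it is a ratio of integers, and dividing 5·7.78947 < 39 < 5·7.80197 through by 5 gives 7.78947 < 39/5 < 7.80197.

r = 39/5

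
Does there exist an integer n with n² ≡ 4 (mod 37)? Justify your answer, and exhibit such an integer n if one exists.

n = 2

Take n = 2. Then 2² = 4, and since 0 ≤ 4 < 37 this is already reduced: 2² ≡ 4 (mod 37).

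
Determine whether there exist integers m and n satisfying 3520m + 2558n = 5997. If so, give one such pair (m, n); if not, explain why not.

Any value of 3520m + 2558n is a multiple of gcd(3520, 2558) = 2.
However 5997 leaves remainder 1 on division by 2.
Therefore 3520m + 2558n = 5997 has no solution in integers.

No, no such integers exist.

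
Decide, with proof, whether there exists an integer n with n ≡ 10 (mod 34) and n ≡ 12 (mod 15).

n = 282

The moduli 34 and 15 are coprime, so by the Chinese Remainder Theorem a unique solution modulo 510 exists.
Write n = 10 + 34t and require 10 + 34t ≡ 12 (mod 15), i.e. 34t ≡ 2 (mod 15).
34 ≡ 4 (mod 15), so this reads 4t ≡ 2 (mod 15). Invert 4 mod 15 by the Euclidean algorithm: 15 = 3·4 + 3, 4 = 1·3 + 1, 3 = 3·1 + 0; back-substituting, 1 = 4 − 1·3 = 4 − (15 − 3·4) = −15 + 4·4. Hence 4·4 ≡ 1, so 4⁻¹ ≡ 4 (mod 15).
Multiplying by 4: t ≡ 4·2 = 8 (mod 15).
With t = 8: n = 10 + 34·8 = 282.
Indeed 282 ≡ 10 (mod 34) and 282 ≡ 12 (mod 15).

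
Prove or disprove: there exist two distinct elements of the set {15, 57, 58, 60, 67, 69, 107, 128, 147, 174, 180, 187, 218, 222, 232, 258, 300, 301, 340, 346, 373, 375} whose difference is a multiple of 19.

15 mod 19 = 15 and 300 mod 19 = 15, so 300 − 15 = 285 = 15·19.

The pair (15, 300) works.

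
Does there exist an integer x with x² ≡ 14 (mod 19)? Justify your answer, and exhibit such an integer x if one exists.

No, no such integer exists.

Squares mod 19 repeat after x = 9 (as (−x)² = x²); for x = 0..9 they are 0, 1, 4, 9, 16, 6, 17, 11, 7, 5.
The set of squares mod 19 is therefore {0, 1, 4, 5, 6, 7, 9, 11, 16, 17}, which does not contain 14.
Therefore x² ≡ 14 (mod 19) has no solution.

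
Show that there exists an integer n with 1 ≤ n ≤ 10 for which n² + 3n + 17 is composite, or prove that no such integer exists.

At n = 10: 10² + 3·10 + 17 = 147 = 3·49, which is composite.

n = 10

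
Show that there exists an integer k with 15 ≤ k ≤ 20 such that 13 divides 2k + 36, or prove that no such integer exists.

At k = 15, 2·15 + 36 = 66 ≡ 1 (mod 13), and each step in k adds 2, giving residues 1, 3, 5, 7, 9, 11 for k = 15, 16, …, 20.
None is 0, so 13 never divides 2k + 36 on this range.

No such integer k in that range exists.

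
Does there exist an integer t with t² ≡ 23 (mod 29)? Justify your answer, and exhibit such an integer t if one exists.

t = 9

Take t = 9. Then 9² = 81 = 2·29 + 23, so 9² ≡ 23 (mod 29).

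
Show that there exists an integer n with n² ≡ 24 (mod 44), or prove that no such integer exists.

Since 11 ∣ 44, a solution of n² ≡ 24 (mod 44) would also satisfy n² ≡ 24 ≡ 2 (mod 11).
Since (11 − n)² ≡ n² (mod 11), it suffices to square n = 0, 1, …, 5: the residues are 0, 1, 4, 9, 5, 3.
So the quadratic residues mod 11 are {0, 1, 3, 4, 5, 9}, and 2 is not among them.
Therefore n² ≡ 24 (mod 44) has no solution.

There is no such integer.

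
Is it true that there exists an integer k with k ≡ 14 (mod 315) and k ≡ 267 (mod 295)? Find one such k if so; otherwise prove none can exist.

There is no such integer.

Both moduli are multiples of 5 = gcd(315, 295), so any solution would satisfy k ≡ 14 and k ≡ 267 modulo 5 simultaneously.
However 14 ≡ 4 and 267 ≡ 2 (mod 5), and 4 ≠ 2.
Hence the system has no solution.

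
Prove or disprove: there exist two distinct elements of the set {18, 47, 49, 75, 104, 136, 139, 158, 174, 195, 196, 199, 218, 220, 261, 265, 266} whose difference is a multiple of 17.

Residues mod 17: 18↦1, 47↦13, 49↦15, 75↦7, 104↦2, 136↦0, 139↦3, 158↦5, 174↦4, 195↦8, 196↦9, 199↦12, 218↦14, 220↦16, 261↦6, 265↦10, 266↦11.
No residue repeats among the 17 elements, so no pair has difference ≡ 0 (mod 17).

There is no such pair.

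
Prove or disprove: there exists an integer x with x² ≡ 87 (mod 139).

Apply Euler's criterion with the prime 139: 87 is a quadratic residue iff 87^69 ≡ 1 (mod 139), and a non-residue iff it is ≡ −1.
Repeated squaring mod 139: 87^2 = 7569 ≡ 63; 87^4 ≡ 63² = 3969 ≡ 77; 87^8 ≡ 77² = 5929 ≡ 91; 87^16 ≡ 91² = 8281 ≡ 80; 87^32 ≡ 80² = 6400 ≡ 6; 87^64 ≡ 6² = 36 ≡ 36.
Since 69 = 64 + 4 + 1, 87^69 ≡ 36 · 77 · 87; multiplying out mod 139: 36·77 = 2772 ≡ 131, then 131·87 = 11397 ≡ 138. Thus 87^69 ≡ 138 ≡ −1 (mod 139).
By Euler's criterion 87 is a quadratic non-residue mod 139: no x satisfies x² ≡ 87 (mod 139).

No such integer exists.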